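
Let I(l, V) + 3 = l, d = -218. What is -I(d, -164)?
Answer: 221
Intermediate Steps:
I(l, V) = -3 + l
-I(d, -164) = -(-3 - 218) = -1*(-221) = 221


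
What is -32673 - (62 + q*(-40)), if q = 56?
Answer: -30495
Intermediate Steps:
-32673 - (62 + q*(-40)) = -32673 - (62 + 56*(-40)) = -32673 - (62 - 2240) = -32673 - 1*(-2178) = -32673 + 2178 = -30495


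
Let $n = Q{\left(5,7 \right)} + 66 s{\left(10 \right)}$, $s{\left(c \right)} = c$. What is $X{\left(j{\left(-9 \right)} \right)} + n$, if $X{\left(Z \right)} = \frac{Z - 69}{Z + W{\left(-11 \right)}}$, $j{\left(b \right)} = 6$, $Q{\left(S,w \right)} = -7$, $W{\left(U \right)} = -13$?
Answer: $662$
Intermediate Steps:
$n = 653$ ($n = -7 + 66 \cdot 10 = -7 + 660 = 653$)
$X{\left(Z \right)} = \frac{-69 + Z}{-13 + Z}$ ($X{\left(Z \right)} = \frac{Z - 69}{Z - 13} = \frac{-69 + Z}{-13 + Z}$)
$X{\left(j{\left(-9 \right)} \right)} + n = \frac{-69 + 6}{-13 + 6} + 653 = \frac{1}{-7} \left(-63\right) + 653 = \left(- \frac{1}{7}\right) \left(-63\right) + 653 = 9 + 653 = 662$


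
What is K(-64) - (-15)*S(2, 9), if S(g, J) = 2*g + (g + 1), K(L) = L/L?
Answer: 106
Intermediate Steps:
K(L) = 1
S(g, J) = 1 + 3*g (S(g, J) = 2*g + (1 + g) = 1 + 3*g)
K(-64) - (-15)*S(2, 9) = 1 - (-15)*(1 + 3*2) = 1 - (-15)*(1 + 6) = 1 - (-15)*7 = 1 - 1*(-105) = 1 + 105 = 106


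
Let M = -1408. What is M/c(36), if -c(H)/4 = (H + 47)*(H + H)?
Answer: 44/747 ≈ 0.058902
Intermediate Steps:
c(H) = -8*H*(47 + H) (c(H) = -4*(H + 47)*(H + H) = -4*(47 + H)*2*H = -8*H*(47 + H))
M/c(36) = -1408*(-1/(288*(47 + 36))) = -1408/((-8*36*83)) = -1408/(-23904) = -1408*(-1/23904) = 44/747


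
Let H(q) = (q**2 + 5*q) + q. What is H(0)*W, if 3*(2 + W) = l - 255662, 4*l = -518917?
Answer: 0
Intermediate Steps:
l = -518917/4 (l = (1/4)*(-518917) = -518917/4 ≈ -1.2973e+5)
W = -513863/4 (W = -2 + (-518917/4 - 255662)/3 = -2 + (1/3)*(-1541565/4) = -2 - 513855/4 = -513863/4 ≈ -1.2847e+5)
H(q) = q**2 + 6*q
H(0)*W = (0*(6 + 0))*(-513863/4) = (0*6)*(-513863/4) = 0*(-513863/4) = 0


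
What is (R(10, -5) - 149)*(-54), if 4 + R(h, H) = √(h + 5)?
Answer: 8262 - 54*√15 ≈ 8052.9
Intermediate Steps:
R(h, H) = -4 + √(5 + h) (R(h, H) = -4 + √(h + 5) = -4 + √(5 + h))
(R(10, -5) - 149)*(-54) = ((-4 + √(5 + 10)) - 149)*(-54) = ((-4 + √15) - 149)*(-54) = (-153 + √15)*(-54) = 8262 - 54*√15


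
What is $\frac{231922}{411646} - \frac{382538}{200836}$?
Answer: $- \frac{27722987689}{20668334014} \approx -1.3413$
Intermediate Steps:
$\frac{231922}{411646} - \frac{382538}{200836} = 231922 \cdot \frac{1}{411646} - \frac{191269}{100418} = \frac{115961}{205823} - \frac{191269}{100418} = - \frac{27722987689}{20668334014}$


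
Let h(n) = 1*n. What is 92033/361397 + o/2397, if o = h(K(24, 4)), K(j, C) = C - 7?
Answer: 73172970/288756203 ≈ 0.25341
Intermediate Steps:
K(j, C) = -7 + C
h(n) = n
o = -3 (o = -7 + 4 = -3)
92033/361397 + o/2397 = 92033/361397 - 3/2397 = 92033*(1/361397) - 3*1/2397 = 92033/361397 - 1/799 = 73172970/288756203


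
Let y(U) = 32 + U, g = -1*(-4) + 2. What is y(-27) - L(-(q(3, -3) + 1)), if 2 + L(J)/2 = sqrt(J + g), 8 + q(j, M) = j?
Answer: 9 - 2*sqrt(10) ≈ 2.6754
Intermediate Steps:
q(j, M) = -8 + j
g = 6 (g = 4 + 2 = 6)
L(J) = -4 + 2*sqrt(6 + J) (L(J) = -4 + 2*sqrt(J + 6) = -4 + 2*sqrt(6 + J))
y(-27) - L(-(q(3, -3) + 1)) = (32 - 27) - (-4 + 2*sqrt(6 - ((-8 + 3) + 1))) = 5 - (-4 + 2*sqrt(6 - (-5 + 1))) = 5 - (-4 + 2*sqrt(6 - 1*(-4))) = 5 - (-4 + 2*sqrt(6 + 4)) = 5 - (-4 + 2*sqrt(10)) = 5 + (4 - 2*sqrt(10)) = 9 - 2*sqrt(10)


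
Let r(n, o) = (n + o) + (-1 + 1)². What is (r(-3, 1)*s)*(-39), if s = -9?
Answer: -702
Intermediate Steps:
r(n, o) = n + o (r(n, o) = (n + o) + 0² = (n + o) + 0 = n + o)
(r(-3, 1)*s)*(-39) = ((-3 + 1)*(-9))*(-39) = -2*(-9)*(-39) = 18*(-39) = -702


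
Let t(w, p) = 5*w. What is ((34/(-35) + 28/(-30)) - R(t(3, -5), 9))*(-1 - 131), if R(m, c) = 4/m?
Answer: 10032/35 ≈ 286.63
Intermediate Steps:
((34/(-35) + 28/(-30)) - R(t(3, -5), 9))*(-1 - 131) = ((34/(-35) + 28/(-30)) - 4/(5*3))*(-1 - 131) = ((34*(-1/35) + 28*(-1/30)) - 4/15)*(-132) = ((-34/35 - 14/15) - 4/15)*(-132) = (-40/21 - 1*4/15)*(-132) = (-40/21 - 4/15)*(-132) = -76/35*(-132) = 10032/35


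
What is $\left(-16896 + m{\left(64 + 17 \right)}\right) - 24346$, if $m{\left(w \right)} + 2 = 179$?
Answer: $-41065$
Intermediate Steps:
$m{\left(w \right)} = 177$ ($m{\left(w \right)} = -2 + 179 = 177$)
$\left(-16896 + m{\left(64 + 17 \right)}\right) - 24346 = \left(-16896 + 177\right) - 24346 = -16719 - 24346 = -41065$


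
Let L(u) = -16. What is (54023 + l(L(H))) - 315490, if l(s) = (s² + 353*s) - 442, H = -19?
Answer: -267301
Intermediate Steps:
l(s) = -442 + s² + 353*s
(54023 + l(L(H))) - 315490 = (54023 + (-442 + (-16)² + 353*(-16))) - 315490 = (54023 + (-442 + 256 - 5648)) - 315490 = (54023 - 5834) - 315490 = 48189 - 315490 = -267301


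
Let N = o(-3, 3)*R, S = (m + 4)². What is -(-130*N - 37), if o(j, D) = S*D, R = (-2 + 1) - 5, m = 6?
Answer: -233963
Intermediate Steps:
S = 100 (S = (6 + 4)² = 10² = 100)
R = -6 (R = -1 - 5 = -6)
o(j, D) = 100*D
N = -1800 (N = (100*3)*(-6) = 300*(-6) = -1800)
-(-130*N - 37) = -(-130*(-1800) - 37) = -(234000 - 37) = -1*233963 = -233963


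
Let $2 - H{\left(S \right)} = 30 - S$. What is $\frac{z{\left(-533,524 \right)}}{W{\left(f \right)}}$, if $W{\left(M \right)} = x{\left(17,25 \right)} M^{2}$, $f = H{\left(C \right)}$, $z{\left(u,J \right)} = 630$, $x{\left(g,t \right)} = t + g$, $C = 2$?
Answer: $\frac{15}{676} \approx 0.022189$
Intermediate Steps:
$x{\left(g,t \right)} = g + t$
$H{\left(S \right)} = -28 + S$ ($H{\left(S \right)} = 2 - \left(30 - S\right) = 2 + \left(-30 + S\right) = -28 + S$)
$f = -26$ ($f = -28 + 2 = -26$)
$W{\left(M \right)} = 42 M^{2}$ ($W{\left(M \right)} = \left(17 + 25\right) M^{2} = 42 M^{2}$)
$\frac{z{\left(-533,524 \right)}}{W{\left(f \right)}} = \frac{630}{42 \left(-26\right)^{2}} = \frac{630}{42 \cdot 676} = \frac{630}{28392} = 630 \cdot \frac{1}{28392} = \frac{15}{676}$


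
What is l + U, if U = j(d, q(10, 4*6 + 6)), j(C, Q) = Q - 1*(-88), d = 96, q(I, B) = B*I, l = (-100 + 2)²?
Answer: 9992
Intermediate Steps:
l = 9604 (l = (-98)² = 9604)
j(C, Q) = 88 + Q (j(C, Q) = Q + 88 = 88 + Q)
U = 388 (U = 88 + (4*6 + 6)*10 = 88 + (24 + 6)*10 = 88 + 30*10 = 88 + 300 = 388)
l + U = 9604 + 388 = 9992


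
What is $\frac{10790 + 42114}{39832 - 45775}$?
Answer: $- \frac{52904}{5943} \approx -8.9019$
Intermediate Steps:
$\frac{10790 + 42114}{39832 - 45775} = \frac{52904}{-5943} = 52904 \left(- \frac{1}{5943}\right) = - \frac{52904}{5943}$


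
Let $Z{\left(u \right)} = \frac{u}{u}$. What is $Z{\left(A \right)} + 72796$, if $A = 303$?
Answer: $72797$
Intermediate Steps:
$Z{\left(u \right)} = 1$
$Z{\left(A \right)} + 72796 = 1 + 72796 = 72797$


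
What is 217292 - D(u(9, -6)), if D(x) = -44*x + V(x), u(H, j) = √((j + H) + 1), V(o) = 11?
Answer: 217369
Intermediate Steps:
u(H, j) = √(1 + H + j) (u(H, j) = √((H + j) + 1) = √(1 + H + j))
D(x) = 11 - 44*x (D(x) = -44*x + 11 = 11 - 44*x)
217292 - D(u(9, -6)) = 217292 - (11 - 44*√(1 + 9 - 6)) = 217292 - (11 - 44*√4) = 217292 - (11 - 44*2) = 217292 - (11 - 88) = 217292 - 1*(-77) = 217292 + 77 = 217369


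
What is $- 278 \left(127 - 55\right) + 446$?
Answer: $-19570$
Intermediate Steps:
$- 278 \left(127 - 55\right) + 446 = \left(-278\right) 72 + 446 = -20016 + 446 = -19570$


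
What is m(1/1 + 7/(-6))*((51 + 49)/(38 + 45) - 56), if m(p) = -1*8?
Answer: 36384/83 ≈ 438.36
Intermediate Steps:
m(p) = -8
m(1/1 + 7/(-6))*((51 + 49)/(38 + 45) - 56) = -8*((51 + 49)/(38 + 45) - 56) = -8*(100/83 - 56) = -8*(-4548/83) = 36384/83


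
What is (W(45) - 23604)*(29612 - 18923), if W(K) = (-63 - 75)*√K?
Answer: -252303156 - 4425246*√5 ≈ -2.6220e+8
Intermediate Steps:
W(K) = -138*√K
(W(45) - 23604)*(29612 - 18923) = (-414*√5 - 23604)*(29612 - 18923) = (-414*√5 - 23604)*10689 = (-23604 - 414*√5)*10689 = -252303156 - 4425246*√5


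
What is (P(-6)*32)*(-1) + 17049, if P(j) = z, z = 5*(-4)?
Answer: 17689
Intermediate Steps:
z = -20
P(j) = -20
(P(-6)*32)*(-1) + 17049 = -20*32*(-1) + 17049 = -640*(-1) + 17049 = 640 + 17049 = 17689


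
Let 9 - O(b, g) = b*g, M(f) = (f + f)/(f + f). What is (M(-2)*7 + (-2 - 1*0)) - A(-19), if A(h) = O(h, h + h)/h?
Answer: -618/19 ≈ -32.526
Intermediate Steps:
M(f) = 1 (M(f) = (2*f)/((2*f)) = (2*f)*(1/(2*f)) = 1)
O(b, g) = 9 - b*g
A(h) = (9 - 2*h**2)/h (A(h) = (9 - h*(h + h))/h = (9 - h*2*h)/h = (9 - 2*h**2)/h)
(M(-2)*7 + (-2 - 1*0)) - A(-19) = (1*7 + (-2 - 1*0)) - (-2*(-19) + 9/(-19)) = (7 + (-2 + 0)) - (38 + 9*(-1/19)) = (7 - 2) - (38 - 9/19) = 5 - 1*713/19 = 5 - 713/19 = -618/19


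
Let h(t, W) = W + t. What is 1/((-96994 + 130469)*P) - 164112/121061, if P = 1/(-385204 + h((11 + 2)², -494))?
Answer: -506467723/39344825 ≈ -12.873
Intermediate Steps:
P = -1/385529 (P = 1/(-385204 + (-494 + (11 + 2)²)) = 1/(-385204 + (-494 + 13²)) = 1/(-385204 + (-494 + 169)) = 1/(-385204 - 325) = 1/(-385529) = -1/385529 ≈ -2.5938e-6)
1/((-96994 + 130469)*P) - 164112/121061 = 1/((-96994 + 130469)*(-1/385529)) - 164112/121061 = -385529/33475 - 164112*1/121061 = (1/33475)*(-385529) - 164112/121061 = -3743/325 - 164112/121061 = -506467723/39344825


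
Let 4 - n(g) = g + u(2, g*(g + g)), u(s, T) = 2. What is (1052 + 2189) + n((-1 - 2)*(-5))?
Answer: 3228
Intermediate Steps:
n(g) = 2 - g (n(g) = 4 - (g + 2) = 4 - (2 + g) = 4 + (-2 - g) = 2 - g)
(1052 + 2189) + n((-1 - 2)*(-5)) = (1052 + 2189) + (2 - (-1 - 2)*(-5)) = 3241 + (2 - (-3)*(-5)) = 3241 + (2 - 1*15) = 3241 + (2 - 15) = 3241 - 13 = 3228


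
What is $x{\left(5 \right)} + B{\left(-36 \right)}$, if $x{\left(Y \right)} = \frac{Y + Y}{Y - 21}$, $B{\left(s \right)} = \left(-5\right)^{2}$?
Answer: $\frac{195}{8} \approx 24.375$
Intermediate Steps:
$B{\left(s \right)} = 25$
$x{\left(Y \right)} = \frac{2 Y}{-21 + Y}$ ($x{\left(Y \right)} = \frac{2 Y}{Y - 21} = \frac{2 Y}{-21 + Y}$)
$x{\left(5 \right)} + B{\left(-36 \right)} = 2 \cdot 5 \frac{1}{-21 + 5} + 25 = 2 \cdot 5 \frac{1}{-16} + 25 = 2 \cdot 5 \left(- \frac{1}{16}\right) + 25 = - \frac{5}{8} + 25 = \frac{195}{8}$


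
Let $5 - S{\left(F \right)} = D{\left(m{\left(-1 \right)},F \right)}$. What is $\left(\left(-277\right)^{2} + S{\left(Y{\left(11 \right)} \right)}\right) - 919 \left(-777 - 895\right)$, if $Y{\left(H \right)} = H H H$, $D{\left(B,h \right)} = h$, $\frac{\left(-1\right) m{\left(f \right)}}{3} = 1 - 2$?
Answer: $1611971$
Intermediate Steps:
$m{\left(f \right)} = 3$ ($m{\left(f \right)} = - 3 \left(1 - 2\right) = \left(-3\right) \left(-1\right) = 3$)
$Y{\left(H \right)} = H^{3}$ ($Y{\left(H \right)} = H^{2} H = H^{3}$)
$S{\left(F \right)} = 5 - F$
$\left(\left(-277\right)^{2} + S{\left(Y{\left(11 \right)} \right)}\right) - 919 \left(-777 - 895\right) = \left(\left(-277\right)^{2} + \left(5 - 11^{3}\right)\right) - 919 \left(-777 - 895\right) = \left(76729 + \left(5 - 1331\right)\right) - -1536568 = \left(76729 + \left(5 - 1331\right)\right) + 1536568 = \left(76729 - 1326\right) + 1536568 = 75403 + 1536568 = 1611971$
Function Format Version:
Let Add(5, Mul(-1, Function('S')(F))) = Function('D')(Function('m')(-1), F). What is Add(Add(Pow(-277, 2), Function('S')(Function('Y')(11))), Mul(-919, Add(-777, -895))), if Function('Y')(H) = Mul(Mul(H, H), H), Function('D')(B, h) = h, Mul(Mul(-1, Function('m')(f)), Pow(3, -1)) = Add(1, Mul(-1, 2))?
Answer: 1611971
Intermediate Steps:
Function('m')(f) = 3 (Function('m')(f) = Mul(-3, Add(1, Mul(-1, 2))) = Mul(-3, Add(1, -2)) = Mul(-3, -1) = 3)
Function('Y')(H) = Pow(H, 3) (Function('Y')(H) = Mul(Pow(H, 2), H) = Pow(H, 3))
Function('S')(F) = Add(5, Mul(-1, F))
Add(Add(Pow(-277, 2), Function('S')(Function('Y')(11))), Mul(-919, Add(-777, -895))) = Add(Add(Pow(-277, 2), Add(5, Mul(-1, Pow(11, 3)))), Mul(-919, Add(-777, -895))) = Add(Add(76729, Add(5, Mul(-1, 1331))), Mul(-919, -1672)) = Add(Add(76729, Add(5, -1331)), 1536568) = Add(Add(76729, -1326), 1536568) = Add(75403, 1536568) = 1611971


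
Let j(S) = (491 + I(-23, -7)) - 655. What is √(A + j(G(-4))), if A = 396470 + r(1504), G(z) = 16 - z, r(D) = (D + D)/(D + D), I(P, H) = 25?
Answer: 2*√99083 ≈ 629.55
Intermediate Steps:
r(D) = 1 (r(D) = (2*D)/((2*D)) = (2*D)*(1/(2*D)) = 1)
j(S) = -139 (j(S) = (491 + 25) - 655 = 516 - 655 = -139)
A = 396471 (A = 396470 + 1 = 396471)
√(A + j(G(-4))) = √(396471 - 139) = √396332 = 2*√99083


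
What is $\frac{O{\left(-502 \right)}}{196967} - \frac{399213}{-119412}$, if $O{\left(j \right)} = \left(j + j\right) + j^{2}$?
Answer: $\frac{12067133219}{2613358156} \approx 4.6175$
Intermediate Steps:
$O{\left(j \right)} = j^{2} + 2 j$ ($O{\left(j \right)} = 2 j + j^{2} = j^{2} + 2 j$)
$\frac{O{\left(-502 \right)}}{196967} - \frac{399213}{-119412} = \frac{\left(-502\right) \left(2 - 502\right)}{196967} - \frac{399213}{-119412} = \left(-502\right) \left(-500\right) \frac{1}{196967} - - \frac{44357}{13268} = 251000 \cdot \frac{1}{196967} + \frac{44357}{13268} = \frac{251000}{196967} + \frac{44357}{13268} = \frac{12067133219}{2613358156}$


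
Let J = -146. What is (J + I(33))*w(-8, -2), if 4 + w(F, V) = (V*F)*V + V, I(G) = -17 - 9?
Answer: 6536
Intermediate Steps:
I(G) = -26
w(F, V) = -4 + V + F*V² (w(F, V) = -4 + ((V*F)*V + V) = -4 + ((F*V)*V + V) = -4 + (F*V² + V) = -4 + (V + F*V²) = -4 + V + F*V²)
(J + I(33))*w(-8, -2) = (-146 - 26)*(-4 - 2 - 8*(-2)²) = -172*(-4 - 2 - 8*4) = -172*(-4 - 2 - 32) = -172*(-38) = 6536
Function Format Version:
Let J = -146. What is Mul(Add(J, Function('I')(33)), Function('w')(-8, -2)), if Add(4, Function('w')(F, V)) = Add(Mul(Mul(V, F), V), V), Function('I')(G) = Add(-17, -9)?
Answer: 6536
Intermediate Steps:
Function('I')(G) = -26
Function('w')(F, V) = Add(-4, V, Mul(F, Pow(V, 2))) (Function('w')(F, V) = Add(-4, Add(Mul(Mul(V, F), V), V)) = Add(-4, Add(Mul(Mul(F, V), V), V)) = Add(-4, Add(Mul(F, Pow(V, 2)), V)) = Add(-4, Add(V, Mul(F, Pow(V, 2)))) = Add(-4, V, Mul(F, Pow(V, 2))))
Mul(Add(J, Function('I')(33)), Function('w')(-8, -2)) = Mul(Add(-146, -26), Add(-4, -2, Mul(-8, Pow(-2, 2)))) = Mul(-172, Add(-4, -2, Mul(-8, 4))) = Mul(-172, Add(-4, -2, -32)) = Mul(-172, -38) = 6536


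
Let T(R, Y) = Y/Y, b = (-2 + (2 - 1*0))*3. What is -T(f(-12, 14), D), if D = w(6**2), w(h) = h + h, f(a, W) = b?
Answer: -1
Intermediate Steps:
b = 0 (b = (-2 + (2 + 0))*3 = (-2 + 2)*3 = 0*3 = 0)
f(a, W) = 0
w(h) = 2*h
D = 72 (D = 2*6**2 = 2*36 = 72)
T(R, Y) = 1
-T(f(-12, 14), D) = -1*1 = -1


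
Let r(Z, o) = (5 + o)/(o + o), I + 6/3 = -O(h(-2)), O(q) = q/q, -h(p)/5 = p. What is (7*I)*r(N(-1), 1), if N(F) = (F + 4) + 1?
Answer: -63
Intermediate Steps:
N(F) = 5 + F (N(F) = (4 + F) + 1 = 5 + F)
h(p) = -5*p
O(q) = 1
I = -3 (I = -2 - 1*1 = -2 - 1 = -3)
r(Z, o) = (5 + o)/(2*o) (r(Z, o) = (5 + o)/((2*o)) = (5 + o)*(1/(2*o)) = (5 + o)/(2*o))
(7*I)*r(N(-1), 1) = (7*(-3))*((½)*(5 + 1)/1) = -21*6/2 = -21*3 = -63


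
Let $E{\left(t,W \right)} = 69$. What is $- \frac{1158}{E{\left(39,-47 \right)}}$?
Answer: $- \frac{386}{23} \approx -16.783$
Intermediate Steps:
$- \frac{1158}{E{\left(39,-47 \right)}} = - \frac{1158}{69} = \left(-1158\right) \frac{1}{69} = - \frac{386}{23}$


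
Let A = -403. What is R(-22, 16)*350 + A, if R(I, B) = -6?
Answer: -2503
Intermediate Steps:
R(-22, 16)*350 + A = -6*350 - 403 = -2100 - 403 = -2503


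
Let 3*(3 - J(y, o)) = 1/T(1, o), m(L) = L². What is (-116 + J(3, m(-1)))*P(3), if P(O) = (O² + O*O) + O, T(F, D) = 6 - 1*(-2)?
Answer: -18991/8 ≈ -2373.9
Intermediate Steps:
T(F, D) = 8 (T(F, D) = 6 + 2 = 8)
P(O) = O + 2*O² (P(O) = (O² + O²) + O = 2*O² + O = O + 2*O²)
J(y, o) = 71/24 (J(y, o) = 3 - ⅓/8 = 3 - ⅓*⅛ = 3 - 1/24 = 71/24)
(-116 + J(3, m(-1)))*P(3) = (-116 + 71/24)*(3*(1 + 2*3)) = -2713*(1 + 6)/8 = -2713*7/8 = -2713/24*21 = -18991/8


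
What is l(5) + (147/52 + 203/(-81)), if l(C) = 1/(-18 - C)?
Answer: 26861/96876 ≈ 0.27727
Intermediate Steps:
l(5) + (147/52 + 203/(-81)) = -1/(18 + 5) + (147/52 + 203/(-81)) = -1/23 + (147*(1/52) + 203*(-1/81)) = -1*1/23 + (147/52 - 203/81) = -1/23 + 1351/4212 = 26861/96876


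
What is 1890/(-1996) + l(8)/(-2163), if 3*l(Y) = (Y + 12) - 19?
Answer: -6133103/6476022 ≈ -0.94705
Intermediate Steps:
l(Y) = -7/3 + Y/3 (l(Y) = ((Y + 12) - 19)/3 = ((12 + Y) - 19)/3 = (-7 + Y)/3 = -7/3 + Y/3)
1890/(-1996) + l(8)/(-2163) = 1890/(-1996) + (-7/3 + (1/3)*8)/(-2163) = 1890*(-1/1996) + (-7/3 + 8/3)*(-1/2163) = -945/998 + (1/3)*(-1/2163) = -945/998 - 1/6489 = -6133103/6476022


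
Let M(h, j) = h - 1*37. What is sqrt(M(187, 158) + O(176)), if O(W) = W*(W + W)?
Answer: sqrt(62102) ≈ 249.20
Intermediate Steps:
O(W) = 2*W**2 (O(W) = W*(2*W) = 2*W**2)
M(h, j) = -37 + h (M(h, j) = h - 37 = -37 + h)
sqrt(M(187, 158) + O(176)) = sqrt((-37 + 187) + 2*176**2) = sqrt(150 + 2*30976) = sqrt(150 + 61952) = sqrt(62102)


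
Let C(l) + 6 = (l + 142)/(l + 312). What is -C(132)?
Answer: 1195/222 ≈ 5.3829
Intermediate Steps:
C(l) = -6 + (142 + l)/(312 + l) (C(l) = -6 + (l + 142)/(l + 312) = -6 + (142 + l)/(312 + l))
-C(132) = -5*(-346 - 1*132)/(312 + 132) = -5*(-346 - 132)/444 = -5*(-478)/444 = -1*(-1195/222) = 1195/222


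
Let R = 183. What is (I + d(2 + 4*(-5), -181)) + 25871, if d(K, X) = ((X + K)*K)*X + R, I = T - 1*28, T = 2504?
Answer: -619812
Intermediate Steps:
I = 2476 (I = 2504 - 1*28 = 2504 - 28 = 2476)
d(K, X) = 183 + K*X*(K + X) (d(K, X) = ((X + K)*K)*X + 183 = ((K + X)*K)*X + 183 = (K*(K + X))*X + 183 = K*X*(K + X) + 183 = 183 + K*X*(K + X))
(I + d(2 + 4*(-5), -181)) + 25871 = (2476 + (183 + (2 + 4*(-5))*(-181)² - 181*(2 + 4*(-5))²)) + 25871 = (2476 + (183 + (2 - 20)*32761 - 181*(2 - 20)²)) + 25871 = (2476 + (183 - 18*32761 - 181*(-18)²)) + 25871 = (2476 + (183 - 589698 - 181*324)) + 25871 = (2476 + (183 - 589698 - 58644)) + 25871 = (2476 - 648159) + 25871 = -645683 + 25871 = -619812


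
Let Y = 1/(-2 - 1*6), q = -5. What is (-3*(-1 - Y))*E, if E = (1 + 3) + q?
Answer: -21/8 ≈ -2.6250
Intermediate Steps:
E = -1 (E = (1 + 3) - 5 = 4 - 5 = -1)
Y = -1/8 (Y = 1/(-2 - 6) = 1/(-8) = -1/8 ≈ -0.12500)
(-3*(-1 - Y))*E = -3*(-1 - 1*(-1/8))*(-1) = -3*(-1 + 1/8)*(-1) = -3*(-7/8)*(-1) = (21/8)*(-1) = -21/8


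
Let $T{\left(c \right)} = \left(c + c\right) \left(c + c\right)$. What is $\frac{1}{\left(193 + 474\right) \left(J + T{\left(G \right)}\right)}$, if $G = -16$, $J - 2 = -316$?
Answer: $\frac{1}{473570} \approx 2.1116 \cdot 10^{-6}$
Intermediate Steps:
$J = -314$ ($J = 2 - 316 = -314$)
$T{\left(c \right)} = 4 c^{2}$ ($T{\left(c \right)} = 2 c 2 c = 4 c^{2}$)
$\frac{1}{\left(193 + 474\right) \left(J + T{\left(G \right)}\right)} = \frac{1}{\left(193 + 474\right) \left(-314 + 4 \left(-16\right)^{2}\right)} = \frac{1}{667 \left(-314 + 4 \cdot 256\right)} = \frac{1}{667 \left(-314 + 1024\right)} = \frac{1}{667 \cdot 710} = \frac{1}{473570}$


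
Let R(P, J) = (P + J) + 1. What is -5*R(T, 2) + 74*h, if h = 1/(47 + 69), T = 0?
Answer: -833/58 ≈ -14.362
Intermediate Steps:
h = 1/116 ≈ 0.0086207
R(P, J) = 1 + J + P (R(P, J) = (J + P) + 1 = 1 + J + P)
-5*R(T, 2) + 74*h = -5*(1 + 2 + 0) + 74*(1/116) = -5*3 + 37/58 = -15 + 37/58 = -833/58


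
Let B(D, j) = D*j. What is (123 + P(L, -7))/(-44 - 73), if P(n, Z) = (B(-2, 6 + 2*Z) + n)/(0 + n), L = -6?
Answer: -28/27 ≈ -1.0370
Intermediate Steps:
P(n, Z) = (-12 + n - 4*Z)/n (P(n, Z) = (-2*(6 + 2*Z) + n)/(0 + n) = ((-12 - 4*Z) + n)/n = (-12 + n - 4*Z)/n)
(123 + P(L, -7))/(-44 - 73) = (123 + (-12 - 6 - 4*(-7))/(-6))/(-44 - 73) = (123 - (-12 - 6 + 28)/6)/(-117) = (123 - ⅙*10)*(-1/117) = (123 - 5/3)*(-1/117) = (364/3)*(-1/117) = -28/27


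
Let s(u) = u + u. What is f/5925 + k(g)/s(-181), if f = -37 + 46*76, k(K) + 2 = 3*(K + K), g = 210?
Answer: -1033582/357475 ≈ -2.8913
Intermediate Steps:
k(K) = -2 + 6*K (k(K) = -2 + 3*(K + K) = -2 + 3*(2*K) = -2 + 6*K)
f = 3459 (f = -37 + 3496 = 3459)
s(u) = 2*u
f/5925 + k(g)/s(-181) = 3459/5925 + (-2 + 6*210)/((2*(-181))) = 3459*(1/5925) + (-2 + 1260)/(-362) = 1153/1975 + 1258*(-1/362) = 1153/1975 - 629/181 = -1033582/357475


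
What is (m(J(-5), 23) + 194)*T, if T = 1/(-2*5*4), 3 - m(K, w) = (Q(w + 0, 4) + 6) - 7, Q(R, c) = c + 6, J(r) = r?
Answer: -47/10 ≈ -4.7000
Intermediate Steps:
Q(R, c) = 6 + c
m(K, w) = -6 (m(K, w) = 3 - (((6 + 4) + 6) - 7) = 3 - ((10 + 6) - 7) = 3 - (16 - 7) = 3 - 1*9 = 3 - 9 = -6)
T = -1/40 (T = 1/(-10*4) = 1/(-40) = -1/40 ≈ -0.025000)
(m(J(-5), 23) + 194)*T = (-6 + 194)*(-1/40) = 188*(-1/40) = -47/10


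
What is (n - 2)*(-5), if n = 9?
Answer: -35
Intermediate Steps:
(n - 2)*(-5) = (9 - 2)*(-5) = 7*(-5) = -35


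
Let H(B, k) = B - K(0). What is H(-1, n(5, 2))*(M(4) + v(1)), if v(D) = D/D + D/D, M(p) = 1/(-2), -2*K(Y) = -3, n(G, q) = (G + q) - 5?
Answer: -15/4 ≈ -3.7500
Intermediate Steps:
n(G, q) = -5 + G + q
K(Y) = 3/2 (K(Y) = -½*(-3) = 3/2)
H(B, k) = -3/2 + B (H(B, k) = B - 1*3/2 = B - 3/2 = -3/2 + B)
M(p) = -½
v(D) = 2 (v(D) = 1 + 1 = 2)
H(-1, n(5, 2))*(M(4) + v(1)) = (-3/2 - 1)*(-½ + 2) = -5/2*3/2 = -15/4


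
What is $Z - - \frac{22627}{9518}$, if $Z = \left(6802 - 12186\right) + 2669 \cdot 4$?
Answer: $\frac{50391883}{9518} \approx 5294.4$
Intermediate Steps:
$Z = 5292$ ($Z = -5384 + 10676 = 5292$)
$Z - - \frac{22627}{9518} = 5292 - - \frac{22627}{9518} = 5292 + \frac{22627}{9518} = \frac{50391883}{9518}$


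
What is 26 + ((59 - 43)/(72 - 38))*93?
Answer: 1186/17 ≈ 69.765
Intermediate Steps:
26 + ((59 - 43)/(72 - 38))*93 = 26 + (16/34)*93 = 26 + (16*(1/34))*93 = 26 + (8/17)*93 = 26 + 744/17 = 1186/17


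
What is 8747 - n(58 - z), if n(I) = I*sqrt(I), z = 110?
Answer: 8747 + 104*I*sqrt(13) ≈ 8747.0 + 374.98*I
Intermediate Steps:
n(I) = I**(3/2)
8747 - n(58 - z) = 8747 - (58 - 1*110)**(3/2) = 8747 - (58 - 110)**(3/2) = 8747 - (-52)**(3/2) = 8747 - (-104)*I*sqrt(13) = 8747 + 104*I*sqrt(13)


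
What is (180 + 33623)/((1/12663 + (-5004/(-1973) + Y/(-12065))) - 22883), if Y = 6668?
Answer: -10189344919366305/6897096936512612 ≈ -1.4773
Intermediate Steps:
(180 + 33623)/((1/12663 + (-5004/(-1973) + Y/(-12065))) - 22883) = (180 + 33623)/((1/12663 + (-5004/(-1973) + 6668/(-12065))) - 22883) = 33803/((1/12663 + (-5004*(-1/1973) + 6668*(-1/12065))) - 22883) = 33803/((1/12663 + (5004/1973 - 6668/12065)) - 22883) = 33803/((1/12663 + 47217296/23804245) - 22883) = 33803/(597936423493/301433154435 - 22883) = 33803/(-6897096936512612/301433154435) = 33803*(-301433154435/6897096936512612) = -10189344919366305/6897096936512612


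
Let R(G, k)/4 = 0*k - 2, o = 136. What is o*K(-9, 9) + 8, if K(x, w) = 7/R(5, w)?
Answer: -111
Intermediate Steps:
R(G, k) = -8 (R(G, k) = 4*(0*k - 2) = 4*(0 - 2) = 4*(-2) = -8)
K(x, w) = -7/8 (K(x, w) = 7/(-8) = 7*(-⅛) = -7/8)
o*K(-9, 9) + 8 = 136*(-7/8) + 8 = -119 + 8 = -111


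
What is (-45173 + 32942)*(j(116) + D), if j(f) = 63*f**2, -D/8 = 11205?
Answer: -9272174328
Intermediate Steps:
D = -89640 (D = -8*11205 = -89640)
(-45173 + 32942)*(j(116) + D) = (-45173 + 32942)*(63*116**2 - 89640) = -12231*(63*13456 - 89640) = -12231*(847728 - 89640) = -12231*758088 = -9272174328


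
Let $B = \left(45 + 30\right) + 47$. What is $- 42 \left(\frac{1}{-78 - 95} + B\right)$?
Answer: $- \frac{886410}{173} \approx -5123.8$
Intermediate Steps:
$B = 122$ ($B = 75 + 47 = 122$)
$- 42 \left(\frac{1}{-78 - 95} + B\right) = - 42 \left(\frac{1}{-78 - 95} + 122\right) = - 42 \left(\frac{1}{-173} + 122\right) = - 42 \left(- \frac{1}{173} + 122\right) = \left(-42\right) \frac{21105}{173} = - \frac{886410}{173}$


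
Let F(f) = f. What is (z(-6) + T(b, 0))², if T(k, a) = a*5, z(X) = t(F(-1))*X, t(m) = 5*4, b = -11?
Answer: 14400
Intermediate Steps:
t(m) = 20
z(X) = 20*X
T(k, a) = 5*a
(z(-6) + T(b, 0))² = (20*(-6) + 5*0)² = (-120 + 0)² = (-120)² = 14400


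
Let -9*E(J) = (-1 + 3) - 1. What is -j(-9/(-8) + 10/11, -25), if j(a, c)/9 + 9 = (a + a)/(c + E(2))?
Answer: 819963/9944 ≈ 82.458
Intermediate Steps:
E(J) = -1/9 (E(J) = -((-1 + 3) - 1)/9 = -(2 - 1)/9 = -1/9*1 = -1/9)
j(a, c) = -81 + 18*a/(-1/9 + c) (j(a, c) = -81 + 9*((a + a)/(c - 1/9)) = -81 + 9*((2*a)/(-1/9 + c)) = -81 + 9*(2*a/(-1/9 + c)) = -81 + 18*a/(-1/9 + c))
-j(-9/(-8) + 10/11, -25) = -81*(1 - 9*(-25) + 2*(-9/(-8) + 10/11))/(-1 + 9*(-25)) = -81*(1 + 225 + 2*(-9*(-1/8) + 10*(1/11)))/(-1 - 225) = -81*(1 + 225 + 2*(9/8 + 10/11))/(-226) = -81*(-1)*(1 + 225 + 2*(179/88))/226 = -81*(-1)*(1 + 225 + 179/44)/226 = -81*(-1)*10123/(226*44) = -1*(-819963/9944) = 819963/9944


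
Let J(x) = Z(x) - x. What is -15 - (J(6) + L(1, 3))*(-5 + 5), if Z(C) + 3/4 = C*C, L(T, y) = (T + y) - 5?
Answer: -15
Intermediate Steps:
L(T, y) = -5 + T + y
Z(C) = -¾ + C² (Z(C) = -¾ + C*C = -¾ + C²)
J(x) = -¾ + x² - x (J(x) = (-¾ + x²) - x = -¾ + x² - x)
-15 - (J(6) + L(1, 3))*(-5 + 5) = -15 - ((-¾ + 6² - 1*6) + (-5 + 1 + 3))*(-5 + 5) = -15 - ((-¾ + 36 - 6) - 1)*0 = -15 - (117/4 - 1)*0 = -15 - 113*0/4 = -15 - 1*0 = -15 + 0 = -15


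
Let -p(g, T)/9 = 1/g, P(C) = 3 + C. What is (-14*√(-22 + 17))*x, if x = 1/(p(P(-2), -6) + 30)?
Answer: -2*I*√5/3 ≈ -1.4907*I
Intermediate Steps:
p(g, T) = -9/g
x = 1/21 (x = 1/(-9/(3 - 2) + 30) = 1/(-9/1 + 30) = 1/(-9*1 + 30) = 1/(-9 + 30) = 1/21 ≈ 0.047619)
(-14*√(-22 + 17))*x = -14*√(-22 + 17)*(1/21) = -14*I*√5*(1/21) = -2*I*√5/3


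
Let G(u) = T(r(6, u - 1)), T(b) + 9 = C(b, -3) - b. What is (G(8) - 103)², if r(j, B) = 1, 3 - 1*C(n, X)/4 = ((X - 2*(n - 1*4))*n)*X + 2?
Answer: 5329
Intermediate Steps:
C(n, X) = 4 - 4*X*n*(8 + X - 2*n) (C(n, X) = 12 - 4*(((X - 2*(n - 1*4))*n)*X + 2) = 12 - 4*(((X - 2*(n - 4))*n)*X + 2) = 12 - 4*(((X - 2*(-4 + n))*n)*X + 2) = 12 - 4*(((X + (8 - 2*n))*n)*X + 2) = 12 - 4*(((8 + X - 2*n)*n)*X + 2) = 12 - 4*((n*(8 + X - 2*n))*X + 2) = 12 - 4*(X*n*(8 + X - 2*n) + 2) = 12 - 4*(2 + X*n*(8 + X - 2*n)) = 12 + (-8 - 4*X*n*(8 + X - 2*n)) = 4 - 4*X*n*(8 + X - 2*n))
T(b) = -5 - 24*b² + 59*b (T(b) = -9 + ((4 - 32*(-3)*b - 4*b*(-3)² + 8*(-3)*b²) - b) = -9 + ((4 + 96*b - 4*b*9 - 24*b²) - b) = -9 + ((4 + 96*b - 36*b - 24*b²) - b) = -9 + ((4 - 24*b² + 60*b) - b) = -9 + (4 - 24*b² + 59*b) = -5 - 24*b² + 59*b)
G(u) = 30 (G(u) = -5 - 24*1² + 59*1 = -5 - 24*1 + 59 = -5 - 24 + 59 = 30)
(G(8) - 103)² = (30 - 103)² = (-73)² = 5329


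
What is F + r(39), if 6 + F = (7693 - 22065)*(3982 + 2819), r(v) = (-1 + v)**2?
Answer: -97742534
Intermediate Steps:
F = -97743978 (F = -6 + (7693 - 22065)*(3982 + 2819) = -6 - 14372*6801 = -6 - 97743972 = -97743978)
F + r(39) = -97743978 + (-1 + 39)**2 = -97743978 + 38**2 = -97743978 + 1444 = -97742534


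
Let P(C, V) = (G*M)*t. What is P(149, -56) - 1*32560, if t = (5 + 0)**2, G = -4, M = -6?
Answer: -31960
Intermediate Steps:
t = 25 (t = 5**2 = 25)
P(C, V) = 600 (P(C, V) = -4*(-6)*25 = 24*25 = 600)
P(149, -56) - 1*32560 = 600 - 1*32560 = 600 - 32560 = -31960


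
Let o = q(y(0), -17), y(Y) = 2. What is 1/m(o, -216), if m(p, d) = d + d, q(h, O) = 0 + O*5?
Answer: -1/432 ≈ -0.0023148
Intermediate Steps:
q(h, O) = 5*O (q(h, O) = 0 + 5*O = 5*O)
o = -85 (o = 5*(-17) = -85)
m(p, d) = 2*d
1/m(o, -216) = 1/(2*(-216)) = 1/(-432) = -1/432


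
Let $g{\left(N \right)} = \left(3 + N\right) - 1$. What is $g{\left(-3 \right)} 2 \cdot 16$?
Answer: $-32$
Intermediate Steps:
$g{\left(N \right)} = 2 + N$
$g{\left(-3 \right)} 2 \cdot 16 = \left(2 - 3\right) 2 \cdot 16 = \left(-1\right) 2 \cdot 16 = \left(-2\right) 16 = -32$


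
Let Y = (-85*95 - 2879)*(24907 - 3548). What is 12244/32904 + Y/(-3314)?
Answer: 962309228995/13630482 ≈ 70600.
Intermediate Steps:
Y = -233966486 (Y = (-8075 - 2879)*21359 = -10954*21359 = -233966486)
12244/32904 + Y/(-3314) = 12244/32904 - 233966486/(-3314) = 12244*(1/32904) - 233966486*(-1/3314) = 3061/8226 + 116983243/1657 = 962309228995/13630482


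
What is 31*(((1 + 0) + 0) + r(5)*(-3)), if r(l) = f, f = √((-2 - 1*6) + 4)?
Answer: 31 - 186*I ≈ 31.0 - 186.0*I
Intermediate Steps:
f = 2*I (f = √((-2 - 6) + 4) = √(-8 + 4) = √(-4) = 2*I ≈ 2.0*I)
r(l) = 2*I
31*(((1 + 0) + 0) + r(5)*(-3)) = 31*(((1 + 0) + 0) + (2*I)*(-3)) = 31*((1 + 0) - 6*I) = 31*(1 - 6*I) = 31 - 186*I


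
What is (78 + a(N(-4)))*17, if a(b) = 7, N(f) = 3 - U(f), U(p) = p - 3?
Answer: 1445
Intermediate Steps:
U(p) = -3 + p
N(f) = 6 - f (N(f) = 3 - (-3 + f) = 3 + (3 - f) = 6 - f)
(78 + a(N(-4)))*17 = (78 + 7)*17 = 85*17 = 1445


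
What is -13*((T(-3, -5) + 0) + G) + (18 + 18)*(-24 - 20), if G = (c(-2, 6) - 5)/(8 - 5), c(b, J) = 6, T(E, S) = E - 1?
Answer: -4609/3 ≈ -1536.3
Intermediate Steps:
T(E, S) = -1 + E
G = 1/3 (G = (6 - 5)/(8 - 5) = 1/3 ≈ 0.33333)
-13*((T(-3, -5) + 0) + G) + (18 + 18)*(-24 - 20) = -13*(((-1 - 3) + 0) + 1/3) + (18 + 18)*(-24 - 20) = -13*((-4 + 0) + 1/3) + 36*(-44) = -13*(-4 + 1/3) - 1584 = -13*(-11/3) - 1584 = 143/3 - 1584 = -4609/3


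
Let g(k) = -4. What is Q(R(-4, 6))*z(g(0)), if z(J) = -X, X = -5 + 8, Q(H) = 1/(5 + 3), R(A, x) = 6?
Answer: -3/8 ≈ -0.37500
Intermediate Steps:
Q(H) = 1/8
X = 3
z(J) = -3 (z(J) = -1*3 = -3)
Q(R(-4, 6))*z(g(0)) = (1/8)*(-3) = -3/8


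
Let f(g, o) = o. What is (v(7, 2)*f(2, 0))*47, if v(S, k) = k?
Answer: 0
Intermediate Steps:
(v(7, 2)*f(2, 0))*47 = (2*0)*47 = 0*47 = 0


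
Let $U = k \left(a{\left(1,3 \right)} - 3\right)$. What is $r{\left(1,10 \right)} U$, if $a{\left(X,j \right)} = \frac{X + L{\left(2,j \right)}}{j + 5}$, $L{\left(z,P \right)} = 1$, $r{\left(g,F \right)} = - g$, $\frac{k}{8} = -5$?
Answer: $-110$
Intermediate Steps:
$k = -40$ ($k = 8 \left(-5\right) = -40$)
$a{\left(X,j \right)} = \frac{1 + X}{5 + j}$ ($a{\left(X,j \right)} = \frac{X + 1}{j + 5} = \frac{1 + X}{5 + j}$)
$U = 110$ ($U = - 40 \left(\frac{1 + 1}{5 + 3} - 3\right) = - 40 \left(\frac{1}{8} \cdot 2 - 3\right) = - 40 \left(\frac{1}{4} - 3\right) = \left(-40\right) \left(- \frac{11}{4}\right) = 110$)
$r{\left(1,10 \right)} U = \left(-1\right) 1 \cdot 110 = \left(-1\right) 110 = -110$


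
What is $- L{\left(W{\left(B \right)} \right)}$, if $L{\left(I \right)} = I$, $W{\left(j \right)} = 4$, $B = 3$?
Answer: $-4$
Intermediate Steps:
$- L{\left(W{\left(B \right)} \right)} = \left(-1\right) 4 = -4$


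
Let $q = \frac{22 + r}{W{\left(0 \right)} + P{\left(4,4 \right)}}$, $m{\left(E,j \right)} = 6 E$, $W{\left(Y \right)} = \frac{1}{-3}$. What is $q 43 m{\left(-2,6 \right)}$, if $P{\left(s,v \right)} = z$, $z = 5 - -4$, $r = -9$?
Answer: $-774$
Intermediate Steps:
$W{\left(Y \right)} = - \frac{1}{3}$
$z = 9$ ($z = 5 + 4 = 9$)
$P{\left(s,v \right)} = 9$
$q = \frac{3}{2}$ ($q = \frac{22 - 9}{- \frac{1}{3} + 9} = \frac{13}{\frac{26}{3}} = 13 \cdot \frac{3}{26} = \frac{3}{2} \approx 1.5$)
$q 43 m{\left(-2,6 \right)} = \frac{3}{2} \cdot 43 \cdot 6 \left(-2\right) = \frac{129}{2} \left(-12\right) = -774$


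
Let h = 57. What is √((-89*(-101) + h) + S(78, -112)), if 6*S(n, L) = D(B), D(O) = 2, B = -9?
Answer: √81417/3 ≈ 95.112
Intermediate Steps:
S(n, L) = ⅓ (S(n, L) = (⅙)*2 = ⅓)
√((-89*(-101) + h) + S(78, -112)) = √((-89*(-101) + 57) + ⅓) = √((8989 + 57) + ⅓) = √(9046 + ⅓) = √(27139/3) = √81417/3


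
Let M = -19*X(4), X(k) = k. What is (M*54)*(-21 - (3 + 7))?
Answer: 127224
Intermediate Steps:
M = -76 (M = -19*4 = -76)
(M*54)*(-21 - (3 + 7)) = (-76*54)*(-21 - (3 + 7)) = -4104*(-21 - 1*10) = -4104*(-21 - 10) = -4104*(-31) = 127224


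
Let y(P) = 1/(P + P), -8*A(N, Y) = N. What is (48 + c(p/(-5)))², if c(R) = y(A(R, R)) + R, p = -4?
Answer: 47961/25 ≈ 1918.4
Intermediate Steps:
A(N, Y) = -N/8
y(P) = 1/(2*P)
c(R) = R - 4/R (c(R) = 1/(2*((-R/8))) + R = (-8/R)/2 + R = -4/R + R = R - 4/R)
(48 + c(p/(-5)))² = (48 + (-4/(-5) - 4/((-4/(-5)))))² = (48 + (-4*(-⅕) - 4/((-4*(-⅕)))))² = (48 + (⅘ - 4/⅘))² = (48 + (⅘ - 4*5/4))² = (48 + (⅘ - 5))² = (48 - 21/5)² = (219/5)² = 47961/25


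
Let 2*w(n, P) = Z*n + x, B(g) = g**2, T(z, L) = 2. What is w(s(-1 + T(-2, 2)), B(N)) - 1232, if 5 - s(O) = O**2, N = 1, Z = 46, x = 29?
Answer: -2251/2 ≈ -1125.5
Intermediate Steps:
s(O) = 5 - O**2
w(n, P) = 29/2 + 23*n (w(n, P) = (46*n + 29)/2 = (29 + 46*n)/2 = 29/2 + 23*n)
w(s(-1 + T(-2, 2)), B(N)) - 1232 = (29/2 + 23*(5 - (-1 + 2)**2)) - 1232 = (29/2 + 23*(5 - 1*1**2)) - 1232 = (29/2 + 23*(5 - 1*1)) - 1232 = (29/2 + 23*(5 - 1)) - 1232 = (29/2 + 23*4) - 1232 = (29/2 + 92) - 1232 = 213/2 - 1232 = -2251/2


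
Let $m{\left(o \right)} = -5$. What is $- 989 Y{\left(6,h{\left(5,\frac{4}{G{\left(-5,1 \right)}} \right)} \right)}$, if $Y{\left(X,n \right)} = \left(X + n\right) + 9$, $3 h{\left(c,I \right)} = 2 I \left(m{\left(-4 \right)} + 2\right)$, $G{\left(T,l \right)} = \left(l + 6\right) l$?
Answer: $- \frac{95933}{7} \approx -13705.0$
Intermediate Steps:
$G{\left(T,l \right)} = l \left(6 + l\right)$ ($G{\left(T,l \right)} = \left(6 + l\right) l = l \left(6 + l\right)$)
$h{\left(c,I \right)} = - 2 I$ ($h{\left(c,I \right)} = \frac{2 I \left(-5 + 2\right)}{3} = \frac{2 I \left(-3\right)}{3} = \frac{\left(-6\right) I}{3} = - 2 I$)
$Y{\left(X,n \right)} = 9 + X + n$
$- 989 Y{\left(6,h{\left(5,\frac{4}{G{\left(-5,1 \right)}} \right)} \right)} = - 989 \left(9 + 6 - 2 \frac{4}{1 \left(6 + 1\right)}\right) = - 989 \left(9 + 6 - 2 \frac{4}{1 \cdot 7}\right) = - 989 \left(9 + 6 - 2 \cdot \frac{4}{7}\right) = - 989 \left(9 + 6 - 2 \cdot 4 \cdot \frac{1}{7}\right) = - 989 \left(9 + 6 - \frac{8}{7}\right) = \left(-989\right) \frac{97}{7} = - \frac{95933}{7}$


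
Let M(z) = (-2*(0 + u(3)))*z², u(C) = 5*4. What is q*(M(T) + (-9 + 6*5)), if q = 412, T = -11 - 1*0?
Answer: -1985428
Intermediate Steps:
u(C) = 20
T = -11 (T = -11 + 0 = -11)
M(z) = -40*z² (M(z) = (-2*(0 + 20))*z² = (-2*20)*z² = -40*z²)
q*(M(T) + (-9 + 6*5)) = 412*(-40*(-11)² + (-9 + 6*5)) = 412*(-40*121 + (-9 + 30)) = 412*(-4840 + 21) = 412*(-4819) = -1985428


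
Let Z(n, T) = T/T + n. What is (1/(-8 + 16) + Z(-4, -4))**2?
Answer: 529/64 ≈ 8.2656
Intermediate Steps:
Z(n, T) = 1 + n
(1/(-8 + 16) + Z(-4, -4))**2 = (1/(-8 + 16) + (1 - 4))**2 = (1/8 - 3)**2 = (-23/8)**2 = 529/64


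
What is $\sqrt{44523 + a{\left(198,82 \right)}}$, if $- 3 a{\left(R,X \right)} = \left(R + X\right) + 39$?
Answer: $\frac{5 \sqrt{15990}}{3} \approx 210.75$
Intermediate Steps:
$a{\left(R,X \right)} = -13 - \frac{R}{3} - \frac{X}{3}$ ($a{\left(R,X \right)} = - \frac{\left(R + X\right) + 39}{3} = - \frac{39 + R + X}{3} = -13 - \frac{R}{3} - \frac{X}{3}$)
$\sqrt{44523 + a{\left(198,82 \right)}} = \sqrt{44523 - \frac{319}{3}} = \sqrt{\frac{133250}{3}} = \frac{5 \sqrt{15990}}{3}$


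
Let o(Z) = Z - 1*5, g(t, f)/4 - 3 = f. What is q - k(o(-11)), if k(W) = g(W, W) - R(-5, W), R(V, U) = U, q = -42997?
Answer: -42961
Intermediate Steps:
g(t, f) = 12 + 4*f
o(Z) = -5 + Z (o(Z) = Z - 5 = -5 + Z)
k(W) = 12 + 3*W (k(W) = (12 + 4*W) - W = 12 + 3*W)
q - k(o(-11)) = -42997 - (12 + 3*(-5 - 11)) = -42997 - (12 + 3*(-16)) = -42997 - (12 - 48) = -42997 - 1*(-36) = -42997 + 36 = -42961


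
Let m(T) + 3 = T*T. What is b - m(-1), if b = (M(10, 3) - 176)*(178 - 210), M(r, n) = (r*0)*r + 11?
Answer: 5282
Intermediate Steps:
M(r, n) = 11 (M(r, n) = 0*r + 11 = 0 + 11 = 11)
m(T) = -3 + T² (m(T) = -3 + T*T = -3 + T²)
b = 5280 (b = (11 - 176)*(178 - 210) = -165*(-32) = 5280)
b - m(-1) = 5280 - (-3 + (-1)²) = 5280 - (-3 + 1) = 5280 - 1*(-2) = 5280 + 2 = 5282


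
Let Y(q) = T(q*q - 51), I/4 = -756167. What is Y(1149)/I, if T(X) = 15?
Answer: -15/3024668 ≈ -4.9592e-6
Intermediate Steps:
I = -3024668 (I = 4*(-756167) = -3024668)
Y(q) = 15
Y(1149)/I = 15/(-3024668) = 15*(-1/3024668) = -15/3024668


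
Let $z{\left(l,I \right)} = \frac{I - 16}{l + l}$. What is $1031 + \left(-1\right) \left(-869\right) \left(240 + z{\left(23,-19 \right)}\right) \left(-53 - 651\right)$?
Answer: $- \frac{3366273727}{23} \approx -1.4636 \cdot 10^{8}$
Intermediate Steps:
$z{\left(l,I \right)} = \frac{-16 + I}{2 l}$
$1031 + \left(-1\right) \left(-869\right) \left(240 + z{\left(23,-19 \right)}\right) \left(-53 - 651\right) = 1031 + \left(-1\right) \left(-869\right) \left(240 + \frac{-16 - 19}{2 \cdot 23}\right) \left(-53 - 651\right) = 1031 + 869 \left(240 + \frac{1}{2} \cdot \frac{1}{23} \left(-35\right)\right) \left(-704\right) = 1031 + 869 \left(240 - \frac{35}{46}\right) \left(-704\right) = 1031 + 869 \cdot \frac{11005}{46} \left(-704\right) = 1031 + 869 \left(- \frac{3873760}{23}\right) = 1031 - \frac{3366297440}{23} = - \frac{3366273727}{23}$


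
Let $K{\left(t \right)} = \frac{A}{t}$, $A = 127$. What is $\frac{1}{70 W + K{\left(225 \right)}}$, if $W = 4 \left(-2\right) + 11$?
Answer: $\frac{225}{47377} \approx 0.0047491$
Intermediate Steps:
$W = 3$ ($W = -8 + 11 = 3$)
$K{\left(t \right)} = \frac{127}{t}$
$\frac{1}{70 W + K{\left(225 \right)}} = \frac{1}{70 \cdot 3 + \frac{127}{225}} = \frac{1}{210 + 127 \cdot \frac{1}{225}} = \frac{1}{210 + \frac{127}{225}} = \frac{1}{\frac{47377}{225}} = \frac{225}{47377}$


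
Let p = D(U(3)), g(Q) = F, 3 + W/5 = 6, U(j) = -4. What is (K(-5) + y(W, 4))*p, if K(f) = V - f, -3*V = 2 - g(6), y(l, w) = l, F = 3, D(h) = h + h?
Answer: -488/3 ≈ -162.67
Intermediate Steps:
W = 15 (W = -15 + 5*6 = -15 + 30 = 15)
D(h) = 2*h
g(Q) = 3
p = -8 (p = 2*(-4) = -8)
V = ⅓ (V = -(2 - 1*3)/3 = -(2 - 3)/3 = -⅓*(-1) = ⅓ ≈ 0.33333)
K(f) = ⅓ - f
(K(-5) + y(W, 4))*p = ((⅓ - 1*(-5)) + 15)*(-8) = ((⅓ + 5) + 15)*(-8) = (16/3 + 15)*(-8) = (61/3)*(-8) = -488/3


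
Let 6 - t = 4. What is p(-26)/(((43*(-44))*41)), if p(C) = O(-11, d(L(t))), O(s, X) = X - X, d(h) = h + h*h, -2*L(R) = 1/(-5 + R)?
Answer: 0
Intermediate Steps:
t = 2 (t = 6 - 1*4 = 6 - 4 = 2)
L(R) = -1/(2*(-5 + R))
d(h) = h + h²
O(s, X) = 0
p(C) = 0
p(-26)/(((43*(-44))*41)) = 0/(((43*(-44))*41)) = 0/((-1892*41)) = 0/(-77572) = 0*(-1/77572) = 0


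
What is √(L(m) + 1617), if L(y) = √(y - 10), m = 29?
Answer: √(1617 + √19) ≈ 40.266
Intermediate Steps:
L(y) = √(-10 + y)
√(L(m) + 1617) = √(√(-10 + 29) + 1617) = √(√19 + 1617) = √(1617 + √19)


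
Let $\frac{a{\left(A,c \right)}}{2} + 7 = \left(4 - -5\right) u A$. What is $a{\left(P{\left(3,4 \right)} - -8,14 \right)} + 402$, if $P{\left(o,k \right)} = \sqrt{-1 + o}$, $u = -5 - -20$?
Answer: $2548 + 270 \sqrt{2} \approx 2929.8$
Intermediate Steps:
$u = 15$ ($u = -5 + 20 = 15$)
$a{\left(A,c \right)} = -14 + 270 A$ ($a{\left(A,c \right)} = -14 + 2 \left(4 - -5\right) 15 A = -14 + 2 \left(4 + 5\right) 15 A = -14 + 2 \cdot 9 \cdot 15 A = -14 + 2 \cdot 135 A = -14 + 270 A$)
$a{\left(P{\left(3,4 \right)} - -8,14 \right)} + 402 = \left(-14 + 270 \left(\sqrt{-1 + 3} - -8\right)\right) + 402 = \left(-14 + 270 \left(\sqrt{2} + 8\right)\right) + 402 = \left(-14 + 270 \left(8 + \sqrt{2}\right)\right) + 402 = \left(-14 + \left(2160 + 270 \sqrt{2}\right)\right) + 402 = \left(2146 + 270 \sqrt{2}\right) + 402 = 2548 + 270 \sqrt{2}$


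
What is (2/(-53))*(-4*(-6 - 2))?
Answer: -64/53 ≈ -1.2075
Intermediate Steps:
(2/(-53))*(-4*(-6 - 2)) = (2*(-1/53))*(-4*(-8)) = -2/53*32 = -64/53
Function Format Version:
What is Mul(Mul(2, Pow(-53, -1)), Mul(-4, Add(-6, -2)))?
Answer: Rational(-64, 53) ≈ -1.2075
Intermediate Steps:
Mul(Mul(2, Pow(-53, -1)), Mul(-4, Add(-6, -2))) = Mul(Mul(2, Rational(-1, 53)), Mul(-4, -8)) = Mul(Rational(-2, 53), 32) = Rational(-64, 53)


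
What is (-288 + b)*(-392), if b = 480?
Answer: -75264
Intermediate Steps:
(-288 + b)*(-392) = (-288 + 480)*(-392) = 192*(-392) = -75264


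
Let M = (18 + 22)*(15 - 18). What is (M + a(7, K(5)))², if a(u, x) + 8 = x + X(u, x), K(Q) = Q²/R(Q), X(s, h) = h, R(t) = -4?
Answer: 78961/4 ≈ 19740.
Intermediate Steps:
K(Q) = -Q²/4 (K(Q) = Q²/(-4) = Q²*(-¼) = -Q²/4)
a(u, x) = -8 + 2*x (a(u, x) = -8 + (x + x) = -8 + 2*x)
M = -120 (M = 40*(-3) = -120)
(M + a(7, K(5)))² = (-120 + (-8 + 2*(-¼*5²)))² = (-120 + (-8 + 2*(-¼*25)))² = (-120 + (-8 + 2*(-25/4)))² = (-120 + (-8 - 25/2))² = (-120 - 41/2)² = (-281/2)² = 78961/4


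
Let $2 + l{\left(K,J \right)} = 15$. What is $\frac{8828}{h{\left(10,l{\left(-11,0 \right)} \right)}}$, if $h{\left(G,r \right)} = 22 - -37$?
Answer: $\frac{8828}{59} \approx 149.63$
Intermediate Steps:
$l{\left(K,J \right)} = 13$ ($l{\left(K,J \right)} = -2 + 15 = 13$)
$h{\left(G,r \right)} = 59$ ($h{\left(G,r \right)} = 22 + 37 = 59$)
$\frac{8828}{h{\left(10,l{\left(-11,0 \right)} \right)}} = \frac{8828}{59}$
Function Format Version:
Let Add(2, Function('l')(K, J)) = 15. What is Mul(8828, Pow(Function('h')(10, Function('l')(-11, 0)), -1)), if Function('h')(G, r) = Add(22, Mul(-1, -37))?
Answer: Rational(8828, 59) ≈ 149.63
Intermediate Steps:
Function('l')(K, J) = 13 (Function('l')(K, J) = Add(-2, 15) = 13)
Function('h')(G, r) = 59 (Function('h')(G, r) = Add(22, 37) = 59)
Mul(8828, Pow(Function('h')(10, Function('l')(-11, 0)), -1)) = Mul(8828, Pow(59, -1)) = Mul(8828, Rational(1, 59)) = Rational(8828, 59)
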